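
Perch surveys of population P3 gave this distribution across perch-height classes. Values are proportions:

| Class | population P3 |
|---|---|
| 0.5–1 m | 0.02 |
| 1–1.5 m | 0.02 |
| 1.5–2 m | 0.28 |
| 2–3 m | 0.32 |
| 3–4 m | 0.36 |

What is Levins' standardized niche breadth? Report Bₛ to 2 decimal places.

0.55

Σpᵢ² = 0.02² + 0.02² + 0.28² + 0.32² + 0.36² = 0.0004 + 0.0004 + 0.0784 + 0.1024 + 0.1296 = 0.3112
B = 1 / 0.3112 = 3.2134
Bₛ = (B − 1)/(n − 1) = (3.2134 − 1)/(5 − 1) = 2.2134/4 = 0.5534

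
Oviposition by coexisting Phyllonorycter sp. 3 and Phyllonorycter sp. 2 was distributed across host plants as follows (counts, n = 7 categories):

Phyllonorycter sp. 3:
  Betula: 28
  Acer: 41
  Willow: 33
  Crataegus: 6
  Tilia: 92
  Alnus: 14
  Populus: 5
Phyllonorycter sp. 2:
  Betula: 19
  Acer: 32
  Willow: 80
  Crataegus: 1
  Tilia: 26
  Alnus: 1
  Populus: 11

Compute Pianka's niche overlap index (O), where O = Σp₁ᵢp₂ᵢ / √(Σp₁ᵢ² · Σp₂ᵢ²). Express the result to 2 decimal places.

0.68

Proportions for Phyllonorycter sp. 3 (n=219): 28/219=0.1279, 41/219=0.1872, 33/219=0.1507, 6/219=0.0274, 92/219=0.4201, 14/219=0.0639, 5/219=0.0228
Proportions for Phyllonorycter sp. 2 (n=170): 19/170=0.1118, 32/170=0.1882, 80/170=0.4706, 1/170=0.0059, 26/170=0.1529, 1/170=0.0059, 11/170=0.0647
Σ p₁ᵢp₂ᵢ = 0.014299 + 0.035231 + 0.070919 + 0.000162 + 0.064233 + 0.000377 + 0.001475 = 0.186696
Σp_1ᵢ² = 0.1279² + 0.1872² + 0.1507² + 0.0274² + 0.4201² + 0.0639² + 0.0228² = 0.016358 + 0.035044 + 0.022710 + 0.000751 + 0.176484 + 0.004083 + 0.000520 = 0.255950
Σp_2ᵢ² = 0.1118² + 0.1882² + 0.4706² + 0.0059² + 0.1529² + 0.0059² + 0.0647² = 0.012499 + 0.035419 + 0.221464 + 0.000035 + 0.023378 + 0.000035 + 0.004186 = 0.297016
O = 0.186696 / √(0.255950 × 0.297016) = 0.186696 / 0.2757195 = 0.6771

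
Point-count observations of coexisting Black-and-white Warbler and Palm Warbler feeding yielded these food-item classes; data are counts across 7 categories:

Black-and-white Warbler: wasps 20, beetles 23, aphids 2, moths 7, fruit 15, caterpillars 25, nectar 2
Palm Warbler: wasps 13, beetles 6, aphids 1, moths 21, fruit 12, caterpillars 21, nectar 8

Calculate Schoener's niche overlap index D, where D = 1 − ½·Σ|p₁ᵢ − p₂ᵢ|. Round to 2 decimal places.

Proportions for Black-and-white Warbler (n=94): 20/94=0.2128, 23/94=0.2447, 2/94=0.0213, 7/94=0.0745, 15/94=0.1596, 25/94=0.2660, 2/94=0.0213
Proportions for Palm Warbler (n=82): 13/82=0.1585, 6/82=0.0732, 1/82=0.0122, 21/82=0.2561, 12/82=0.1463, 21/82=0.2561, 8/82=0.0976
Σ|p₁ᵢ − p₂ᵢ| = 0.0543 + 0.1715 + 0.0091 + 0.1816 + 0.0133 + 0.0099 + 0.0763 = 0.5160
D = 1 − ½ × 0.5160 = 1 − 0.25800 = 0.74200

0.74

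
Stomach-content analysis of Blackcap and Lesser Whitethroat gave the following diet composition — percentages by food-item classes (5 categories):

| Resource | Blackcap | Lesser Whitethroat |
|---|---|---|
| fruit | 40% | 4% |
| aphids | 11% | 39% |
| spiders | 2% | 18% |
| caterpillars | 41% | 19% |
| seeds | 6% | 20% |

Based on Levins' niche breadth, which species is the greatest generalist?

Lesser Whitethroat

Convert percentages to proportions (divide by 100).
Σp_Blacᵢ² = 0.40² + 0.11² + 0.02² + 0.41² + 0.06² = 0.1600 + 0.0121 + 0.0004 + 0.1681 + 0.0036 = 0.3442
B_Blac = 1 / 0.3442 = 2.9053
Σp_Whitᵢ² = 0.04² + 0.39² + 0.18² + 0.19² + 0.20² = 0.0016 + 0.1521 + 0.0324 + 0.0361 + 0.0400 = 0.2622
B_Whit = 1 / 0.2622 = 3.8139
Highest B → broadest niche (most generalist): Lesser Whitethroat (B = 3.81).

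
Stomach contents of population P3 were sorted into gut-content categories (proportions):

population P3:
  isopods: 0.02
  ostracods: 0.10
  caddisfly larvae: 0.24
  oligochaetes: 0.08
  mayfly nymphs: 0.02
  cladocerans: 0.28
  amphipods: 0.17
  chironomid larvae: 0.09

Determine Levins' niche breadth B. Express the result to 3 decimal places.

5.258

Σpᵢ² = 0.02² + 0.10² + 0.24² + 0.08² + 0.02² + 0.28² + 0.17² + 0.09² = 0.0004 + 0.0100 + 0.0576 + 0.0064 + 0.0004 + 0.0784 + 0.0289 + 0.0081 = 0.1902
B = 1 / 0.1902 = 5.25762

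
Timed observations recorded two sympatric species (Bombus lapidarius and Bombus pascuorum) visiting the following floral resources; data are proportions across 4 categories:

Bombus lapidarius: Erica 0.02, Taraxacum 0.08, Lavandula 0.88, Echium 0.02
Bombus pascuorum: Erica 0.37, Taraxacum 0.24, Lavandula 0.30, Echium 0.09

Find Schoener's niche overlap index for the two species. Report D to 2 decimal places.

Σ|p₁ᵢ − p₂ᵢ| = 0.35 + 0.16 + 0.58 + 0.07 = 1.16
D = 1 − ½ × 1.16 = 1 − 0.580 = 0.4200

0.42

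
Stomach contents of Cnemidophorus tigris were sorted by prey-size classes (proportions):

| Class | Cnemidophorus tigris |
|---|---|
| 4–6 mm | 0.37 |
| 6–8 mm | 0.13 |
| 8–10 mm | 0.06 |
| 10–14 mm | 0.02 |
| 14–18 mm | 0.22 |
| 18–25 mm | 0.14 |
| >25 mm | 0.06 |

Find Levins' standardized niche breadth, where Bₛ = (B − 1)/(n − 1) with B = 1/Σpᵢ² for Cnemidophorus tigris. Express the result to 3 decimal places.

0.560

Σpᵢ² = 0.37² + 0.13² + 0.06² + 0.02² + 0.22² + 0.14² + 0.06² = 0.1369 + 0.0169 + 0.0036 + 0.0004 + 0.0484 + 0.0196 + 0.0036 = 0.2294
B = 1 / 0.2294 = 4.35920
Bₛ = (B − 1)/(n − 1) = (4.35920 − 1)/(7 − 1) = 3.35920/6 = 0.55987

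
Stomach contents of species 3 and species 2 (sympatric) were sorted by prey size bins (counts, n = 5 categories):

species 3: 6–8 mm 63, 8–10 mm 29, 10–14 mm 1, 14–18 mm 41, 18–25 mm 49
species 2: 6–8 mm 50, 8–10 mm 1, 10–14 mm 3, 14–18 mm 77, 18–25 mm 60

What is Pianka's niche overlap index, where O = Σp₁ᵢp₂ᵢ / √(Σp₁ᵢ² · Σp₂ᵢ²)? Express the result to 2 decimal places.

0.90

Proportions for species 3 (n=183): 63/183=0.3443, 29/183=0.1585, 1/183=0.0055, 41/183=0.2240, 49/183=0.2678
Proportions for species 2 (n=191): 50/191=0.2618, 1/191=0.0052, 3/191=0.0157, 77/191=0.4031, 60/191=0.3141
Σ p₁ᵢp₂ᵢ = 0.090138 + 0.000824 + 0.000086 + 0.090294 + 0.084116 = 0.265458
Σp_1ᵢ² = 0.3443² + 0.1585² + 0.0055² + 0.2240² + 0.2678² = 0.118542 + 0.025122 + 0.000030 + 0.050176 + 0.071717 = 0.265587
Σp_2ᵢ² = 0.2618² + 0.0052² + 0.0157² + 0.4031² + 0.3141² = 0.068539 + 0.000027 + 0.000246 + 0.162490 + 0.098659 = 0.329961
O = 0.265458 / √(0.265587 × 0.329961) = 0.265458 / 0.2960293 = 0.8967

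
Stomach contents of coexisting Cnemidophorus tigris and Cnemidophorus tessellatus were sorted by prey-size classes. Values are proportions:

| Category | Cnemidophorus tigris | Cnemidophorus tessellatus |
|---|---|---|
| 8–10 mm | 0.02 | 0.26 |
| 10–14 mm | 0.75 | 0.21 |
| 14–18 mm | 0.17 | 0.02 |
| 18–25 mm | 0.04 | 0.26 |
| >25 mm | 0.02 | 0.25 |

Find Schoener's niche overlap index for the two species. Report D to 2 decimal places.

0.31

Σ|p₁ᵢ − p₂ᵢ| = 0.24 + 0.54 + 0.15 + 0.22 + 0.23 = 1.38
D = 1 − ½ × 1.38 = 1 − 0.690 = 0.3100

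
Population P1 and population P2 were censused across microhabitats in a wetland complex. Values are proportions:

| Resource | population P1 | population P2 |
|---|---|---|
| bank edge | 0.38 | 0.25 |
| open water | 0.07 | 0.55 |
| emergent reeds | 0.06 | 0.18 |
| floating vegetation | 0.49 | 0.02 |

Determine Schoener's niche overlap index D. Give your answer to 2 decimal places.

Σ|p₁ᵢ − p₂ᵢ| = 0.13 + 0.48 + 0.12 + 0.47 = 1.20
D = 1 − ½ × 1.20 = 1 − 0.600 = 0.4000

0.40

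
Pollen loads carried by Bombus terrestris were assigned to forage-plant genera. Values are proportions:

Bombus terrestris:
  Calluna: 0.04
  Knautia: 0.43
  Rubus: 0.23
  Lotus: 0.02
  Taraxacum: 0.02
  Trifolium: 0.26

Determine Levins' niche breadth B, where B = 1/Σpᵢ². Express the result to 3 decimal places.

Σpᵢ² = 0.04² + 0.43² + 0.23² + 0.02² + 0.02² + 0.26² = 0.0016 + 0.1849 + 0.0529 + 0.0004 + 0.0004 + 0.0676 = 0.3078
B = 1 / 0.3078 = 3.24886

3.249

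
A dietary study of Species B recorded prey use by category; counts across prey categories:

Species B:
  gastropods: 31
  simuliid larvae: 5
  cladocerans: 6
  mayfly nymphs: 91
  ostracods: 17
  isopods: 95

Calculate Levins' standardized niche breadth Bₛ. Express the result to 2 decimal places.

Proportions for Species B (n=245): 31/245=0.1265, 5/245=0.0204, 6/245=0.0245, 91/245=0.3714, 17/245=0.0694, 95/245=0.3878
Σpᵢ² = 0.1265² + 0.0204² + 0.0245² + 0.3714² + 0.0694² + 0.3878² = 0.016002 + 0.000416 + 0.000600 + 0.137938 + 0.004816 + 0.150389 = 0.310161
B = 1 / 0.310161 = 3.2241
Bₛ = (B − 1)/(n − 1) = (3.2241 − 1)/(6 − 1) = 2.2241/5 = 0.4448

0.44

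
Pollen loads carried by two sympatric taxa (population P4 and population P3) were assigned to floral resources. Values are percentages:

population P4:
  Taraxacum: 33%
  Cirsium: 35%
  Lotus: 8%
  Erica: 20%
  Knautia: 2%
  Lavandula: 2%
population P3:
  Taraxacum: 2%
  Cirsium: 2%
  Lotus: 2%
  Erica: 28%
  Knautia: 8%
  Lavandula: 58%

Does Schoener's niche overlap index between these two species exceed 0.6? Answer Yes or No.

No

Convert percentages to proportions (divide by 100).
Σ|p₁ᵢ − p₂ᵢ| = 0.31 + 0.33 + 0.06 + 0.08 + 0.06 + 0.56 = 1.40
D = 1 − ½ × 1.40 = 1 − 0.700 = 0.3000
D = 0.3000 < 0.6 → No.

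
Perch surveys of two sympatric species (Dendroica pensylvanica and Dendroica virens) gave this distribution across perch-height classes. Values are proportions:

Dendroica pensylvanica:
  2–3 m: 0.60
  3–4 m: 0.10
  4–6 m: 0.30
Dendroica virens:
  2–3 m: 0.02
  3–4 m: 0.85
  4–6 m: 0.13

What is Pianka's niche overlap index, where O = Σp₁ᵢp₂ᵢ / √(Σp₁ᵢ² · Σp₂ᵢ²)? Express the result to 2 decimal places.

0.23

Σ p₁ᵢp₂ᵢ = 0.0120 + 0.0850 + 0.0390 = 0.1360
Σp_1ᵢ² = 0.60² + 0.10² + 0.30² = 0.3600 + 0.0100 + 0.0900 = 0.4600
Σp_2ᵢ² = 0.02² + 0.85² + 0.13² = 0.0004 + 0.7225 + 0.0169 = 0.7398
O = 0.1360 / √(0.4600 × 0.7398) = 0.1360 / 0.58336 = 0.2331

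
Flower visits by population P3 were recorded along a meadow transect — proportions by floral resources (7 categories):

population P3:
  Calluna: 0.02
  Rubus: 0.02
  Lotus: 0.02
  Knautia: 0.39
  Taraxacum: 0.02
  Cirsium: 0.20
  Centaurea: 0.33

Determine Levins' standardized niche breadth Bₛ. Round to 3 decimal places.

0.384

Σpᵢ² = 0.02² + 0.02² + 0.02² + 0.39² + 0.02² + 0.20² + 0.33² = 0.0004 + 0.0004 + 0.0004 + 0.1521 + 0.0004 + 0.0400 + 0.1089 = 0.3026
B = 1 / 0.3026 = 3.30469
Bₛ = (B − 1)/(n − 1) = (3.30469 − 1)/(7 − 1) = 2.30469/6 = 0.38412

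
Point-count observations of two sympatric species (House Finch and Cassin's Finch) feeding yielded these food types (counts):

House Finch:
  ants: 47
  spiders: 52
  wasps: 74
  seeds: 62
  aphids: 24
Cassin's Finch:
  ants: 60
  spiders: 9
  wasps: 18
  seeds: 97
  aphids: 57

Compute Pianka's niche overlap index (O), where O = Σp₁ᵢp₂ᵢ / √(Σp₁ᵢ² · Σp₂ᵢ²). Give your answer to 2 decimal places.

0.76

Proportions for House Finch (n=259): 47/259=0.1815, 52/259=0.2008, 74/259=0.2857, 62/259=0.2394, 24/259=0.0927
Proportions for Cassin's Finch (n=241): 60/241=0.2490, 9/241=0.0373, 18/241=0.0747, 97/241=0.4025, 57/241=0.2365
Σ p₁ᵢp₂ᵢ = 0.045194 + 0.007490 + 0.021342 + 0.096359 + 0.021924 = 0.192309
Σp_1ᵢ² = 0.1815² + 0.2008² + 0.2857² + 0.2394² + 0.0927² = 0.032942 + 0.040321 + 0.081624 + 0.057312 + 0.008593 = 0.220792
Σp_2ᵢ² = 0.2490² + 0.0373² + 0.0747² + 0.4025² + 0.2365² = 0.062001 + 0.001391 + 0.005580 + 0.162006 + 0.055932 = 0.286910
O = 0.192309 / √(0.220792 × 0.286910) = 0.192309 / 0.2516892 = 0.7641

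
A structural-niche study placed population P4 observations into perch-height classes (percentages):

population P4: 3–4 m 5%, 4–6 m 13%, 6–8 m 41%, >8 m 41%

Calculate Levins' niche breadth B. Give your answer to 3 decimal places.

Convert percentages to proportions (divide by 100).
Σpᵢ² = 0.05² + 0.13² + 0.41² + 0.41² = 0.0025 + 0.0169 + 0.1681 + 0.1681 = 0.3556
B = 1 / 0.3556 = 2.81215

2.812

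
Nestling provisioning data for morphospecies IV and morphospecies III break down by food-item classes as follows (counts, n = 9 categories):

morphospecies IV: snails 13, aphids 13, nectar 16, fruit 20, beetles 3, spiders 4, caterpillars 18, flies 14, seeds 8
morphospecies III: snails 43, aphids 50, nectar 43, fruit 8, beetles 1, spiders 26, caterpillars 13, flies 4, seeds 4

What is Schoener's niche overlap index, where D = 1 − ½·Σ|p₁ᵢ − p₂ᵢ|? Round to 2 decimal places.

0.58

Proportions for morphospecies IV (n=109): 13/109=0.1193, 13/109=0.1193, 16/109=0.1468, 20/109=0.1835, 3/109=0.0275, 4/109=0.0367, 18/109=0.1651, 14/109=0.1284, 8/109=0.0734
Proportions for morphospecies III (n=192): 43/192=0.2240, 50/192=0.2604, 43/192=0.2240, 8/192=0.0417, 1/192=0.0052, 26/192=0.1354, 13/192=0.0677, 4/192=0.0208, 4/192=0.0208
Σ|p₁ᵢ − p₂ᵢ| = 0.1047 + 0.1411 + 0.0772 + 0.1418 + 0.0223 + 0.0987 + 0.0974 + 0.1076 + 0.0526 = 0.8434
D = 1 − ½ × 0.8434 = 1 − 0.42170 = 0.57830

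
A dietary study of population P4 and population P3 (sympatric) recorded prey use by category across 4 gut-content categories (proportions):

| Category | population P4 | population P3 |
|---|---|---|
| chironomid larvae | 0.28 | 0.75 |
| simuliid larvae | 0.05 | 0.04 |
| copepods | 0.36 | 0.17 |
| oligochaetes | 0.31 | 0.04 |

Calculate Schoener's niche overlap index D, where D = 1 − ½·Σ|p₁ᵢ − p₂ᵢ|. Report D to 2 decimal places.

0.53

Σ|p₁ᵢ − p₂ᵢ| = 0.47 + 0.01 + 0.19 + 0.27 = 0.94
D = 1 − ½ × 0.94 = 1 − 0.470 = 0.5300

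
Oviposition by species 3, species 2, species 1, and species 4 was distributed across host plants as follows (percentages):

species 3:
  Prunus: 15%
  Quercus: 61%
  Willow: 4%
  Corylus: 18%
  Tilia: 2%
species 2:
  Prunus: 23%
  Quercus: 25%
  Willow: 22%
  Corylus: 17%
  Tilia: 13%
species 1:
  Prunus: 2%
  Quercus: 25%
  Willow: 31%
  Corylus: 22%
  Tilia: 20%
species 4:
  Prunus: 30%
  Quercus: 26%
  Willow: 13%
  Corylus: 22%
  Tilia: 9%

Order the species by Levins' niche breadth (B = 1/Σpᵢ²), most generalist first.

species 2 > species 4 > species 1 > species 3

Convert percentages to proportions (divide by 100).
Σp_3ᵢ² = 0.15² + 0.61² + 0.04² + 0.18² + 0.02² = 0.0225 + 0.3721 + 0.0016 + 0.0324 + 0.0004 = 0.4290
B_3 = 1 / 0.4290 = 2.3310
Σp_2ᵢ² = 0.23² + 0.25² + 0.22² + 0.17² + 0.13² = 0.0529 + 0.0625 + 0.0484 + 0.0289 + 0.0169 = 0.2096
B_2 = 1 / 0.2096 = 4.7710
Σp_1ᵢ² = 0.02² + 0.25² + 0.31² + 0.22² + 0.20² = 0.0004 + 0.0625 + 0.0961 + 0.0484 + 0.0400 = 0.2474
B_1 = 1 / 0.2474 = 4.0420
Σp_4ᵢ² = 0.30² + 0.26² + 0.13² + 0.22² + 0.09² = 0.0900 + 0.0676 + 0.0169 + 0.0484 + 0.0081 = 0.2310
B_4 = 1 / 0.2310 = 4.3290
Ranking by B (broadest → narrowest): species 2 (4.77) > species 4 (4.33) > species 1 (4.04) > species 3 (2.33)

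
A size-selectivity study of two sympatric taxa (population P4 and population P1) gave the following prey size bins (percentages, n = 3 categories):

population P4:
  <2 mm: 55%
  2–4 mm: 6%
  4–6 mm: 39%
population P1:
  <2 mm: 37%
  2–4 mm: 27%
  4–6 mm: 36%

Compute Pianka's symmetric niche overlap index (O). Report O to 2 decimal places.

Convert percentages to proportions (divide by 100).
Σ p₁ᵢp₂ᵢ = 0.2035 + 0.0162 + 0.1404 = 0.3601
Σp_1ᵢ² = 0.55² + 0.06² + 0.39² = 0.3025 + 0.0036 + 0.1521 = 0.4582
Σp_2ᵢ² = 0.37² + 0.27² + 0.36² = 0.1369 + 0.0729 + 0.1296 = 0.3394
O = 0.3601 / √(0.4582 × 0.3394) = 0.3601 / 0.39435 = 0.9131

0.91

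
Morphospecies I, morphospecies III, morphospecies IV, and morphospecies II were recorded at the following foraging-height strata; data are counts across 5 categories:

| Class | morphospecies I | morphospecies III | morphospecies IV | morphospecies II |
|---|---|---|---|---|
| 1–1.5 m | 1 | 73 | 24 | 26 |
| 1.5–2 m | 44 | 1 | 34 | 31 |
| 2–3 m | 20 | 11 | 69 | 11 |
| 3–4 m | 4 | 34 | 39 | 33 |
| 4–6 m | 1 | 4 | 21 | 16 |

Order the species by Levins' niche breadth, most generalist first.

morphospecies II > morphospecies IV > morphospecies III > morphospecies I

Proportions for morphospecies I (n=70): 1/70=0.0143, 44/70=0.6286, 20/70=0.2857, 4/70=0.0571, 1/70=0.0143
Proportions for morphospecies III (n=123): 73/123=0.5935, 1/123=0.0081, 11/123=0.0894, 34/123=0.2764, 4/123=0.0325
Proportions for morphospecies IV (n=187): 24/187=0.1283, 34/187=0.1818, 69/187=0.3690, 39/187=0.2086, 21/187=0.1123
Proportions for morphospecies II (n=117): 26/117=0.2222, 31/117=0.2650, 11/117=0.0940, 33/117=0.2821, 16/117=0.1368
Σp_Iᵢ² = 0.0143² + 0.6286² + 0.2857² + 0.0571² + 0.0143² = 0.000204 + 0.395138 + 0.081624 + 0.003260 + 0.000204 = 0.480430
B_I = 1 / 0.480430 = 2.0815
Σp_IIIᵢ² = 0.5935² + 0.0081² + 0.0894² + 0.2764² + 0.0325² = 0.352242 + 0.000066 + 0.007992 + 0.076397 + 0.001056 = 0.437753
B_III = 1 / 0.437753 = 2.2844
Σp_IVᵢ² = 0.1283² + 0.1818² + 0.3690² + 0.2086² + 0.1123² = 0.016461 + 0.033051 + 0.136161 + 0.043514 + 0.012611 = 0.241798
B_IV = 1 / 0.241798 = 4.1357
Σp_IIᵢ² = 0.2222² + 0.2650² + 0.0940² + 0.2821² + 0.1368² = 0.049373 + 0.070225 + 0.008836 + 0.079580 + 0.018714 = 0.226728
B_II = 1 / 0.226728 = 4.4106
Ranking by B (broadest → narrowest): morphospecies II (4.41) > morphospecies IV (4.14) > morphospecies III (2.28) > morphospecies I (2.08)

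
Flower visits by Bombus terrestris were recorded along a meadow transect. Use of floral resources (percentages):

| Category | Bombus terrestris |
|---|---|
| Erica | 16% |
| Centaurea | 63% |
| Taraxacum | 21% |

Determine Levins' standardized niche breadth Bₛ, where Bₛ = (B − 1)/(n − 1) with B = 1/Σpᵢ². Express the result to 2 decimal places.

0.57

Convert percentages to proportions (divide by 100).
Σpᵢ² = 0.16² + 0.63² + 0.21² = 0.0256 + 0.3969 + 0.0441 = 0.4666
B = 1 / 0.4666 = 2.1432
Bₛ = (B − 1)/(n − 1) = (2.1432 − 1)/(3 − 1) = 1.1432/2 = 0.5716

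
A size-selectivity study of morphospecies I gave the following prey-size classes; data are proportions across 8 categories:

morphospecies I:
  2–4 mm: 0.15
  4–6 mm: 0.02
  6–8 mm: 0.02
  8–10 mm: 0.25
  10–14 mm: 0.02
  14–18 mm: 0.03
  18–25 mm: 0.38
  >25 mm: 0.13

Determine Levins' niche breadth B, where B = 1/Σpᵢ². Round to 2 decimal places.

4.03

Σpᵢ² = 0.15² + 0.02² + 0.02² + 0.25² + 0.02² + 0.03² + 0.38² + 0.13² = 0.0225 + 0.0004 + 0.0004 + 0.0625 + 0.0004 + 0.0009 + 0.1444 + 0.0169 = 0.2484
B = 1 / 0.2484 = 4.0258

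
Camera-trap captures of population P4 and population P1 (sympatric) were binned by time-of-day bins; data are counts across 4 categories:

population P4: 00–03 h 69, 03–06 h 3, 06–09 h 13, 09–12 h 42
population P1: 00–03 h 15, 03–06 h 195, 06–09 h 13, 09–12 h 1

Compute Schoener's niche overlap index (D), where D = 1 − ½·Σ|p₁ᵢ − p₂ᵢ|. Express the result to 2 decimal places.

0.15

Proportions for population P4 (n=127): 69/127=0.5433, 3/127=0.0236, 13/127=0.1024, 42/127=0.3307
Proportions for population P1 (n=224): 15/224=0.0670, 195/224=0.8705, 13/224=0.0580, 1/224=0.0045
Σ|p₁ᵢ − p₂ᵢ| = 0.4763 + 0.8469 + 0.0444 + 0.3262 = 1.6938
D = 1 − ½ × 1.6938 = 1 − 0.84690 = 0.15310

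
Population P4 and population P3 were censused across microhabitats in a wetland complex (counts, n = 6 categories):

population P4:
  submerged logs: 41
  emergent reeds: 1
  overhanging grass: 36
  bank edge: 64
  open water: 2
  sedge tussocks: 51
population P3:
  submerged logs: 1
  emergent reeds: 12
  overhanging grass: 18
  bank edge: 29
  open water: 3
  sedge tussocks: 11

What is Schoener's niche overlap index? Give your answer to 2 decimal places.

Proportions for population P4 (n=195): 41/195=0.2103, 1/195=0.0051, 36/195=0.1846, 64/195=0.3282, 2/195=0.0103, 51/195=0.2615
Proportions for population P3 (n=74): 1/74=0.0135, 12/74=0.1622, 18/74=0.2432, 29/74=0.3919, 3/74=0.0405, 11/74=0.1486
Σ|p₁ᵢ − p₂ᵢ| = 0.1968 + 0.1571 + 0.0586 + 0.0637 + 0.0302 + 0.1129 = 0.6193
D = 1 − ½ × 0.6193 = 1 − 0.30965 = 0.69035

0.69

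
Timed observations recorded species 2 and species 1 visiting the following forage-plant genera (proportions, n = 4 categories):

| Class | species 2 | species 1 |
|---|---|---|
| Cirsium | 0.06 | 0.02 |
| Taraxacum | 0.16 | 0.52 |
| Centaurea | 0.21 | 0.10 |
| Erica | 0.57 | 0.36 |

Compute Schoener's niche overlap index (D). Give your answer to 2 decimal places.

Σ|p₁ᵢ − p₂ᵢ| = 0.04 + 0.36 + 0.11 + 0.21 = 0.72
D = 1 − ½ × 0.72 = 1 − 0.360 = 0.6400

0.64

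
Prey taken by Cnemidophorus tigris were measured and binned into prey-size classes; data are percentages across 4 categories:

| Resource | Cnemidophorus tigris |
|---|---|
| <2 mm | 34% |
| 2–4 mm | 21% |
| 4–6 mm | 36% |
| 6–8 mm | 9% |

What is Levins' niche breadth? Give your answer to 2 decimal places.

Convert percentages to proportions (divide by 100).
Σpᵢ² = 0.34² + 0.21² + 0.36² + 0.09² = 0.1156 + 0.0441 + 0.1296 + 0.0081 = 0.2974
B = 1 / 0.2974 = 3.3625

3.36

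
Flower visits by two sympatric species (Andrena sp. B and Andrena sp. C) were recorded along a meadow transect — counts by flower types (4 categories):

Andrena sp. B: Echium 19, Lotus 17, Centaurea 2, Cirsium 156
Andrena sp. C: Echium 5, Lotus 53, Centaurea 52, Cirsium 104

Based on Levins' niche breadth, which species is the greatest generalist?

Proportions for Andrena sp. B (n=194): 19/194=0.0979, 17/194=0.0876, 2/194=0.0103, 156/194=0.8041
Proportions for Andrena sp. C (n=214): 5/214=0.0234, 53/214=0.2477, 52/214=0.2430, 104/214=0.4860
Σp_Bᵢ² = 0.0979² + 0.0876² + 0.0103² + 0.8041² = 0.009584 + 0.007674 + 0.000106 + 0.646577 = 0.663941
B_B = 1 / 0.663941 = 1.5062
Σp_Cᵢ² = 0.0234² + 0.2477² + 0.2430² + 0.4860² = 0.000548 + 0.061355 + 0.059049 + 0.236196 = 0.357148
B_C = 1 / 0.357148 = 2.8000
Highest B → broadest niche (most generalist): Andrena sp. C (B = 2.80).

Andrena sp. C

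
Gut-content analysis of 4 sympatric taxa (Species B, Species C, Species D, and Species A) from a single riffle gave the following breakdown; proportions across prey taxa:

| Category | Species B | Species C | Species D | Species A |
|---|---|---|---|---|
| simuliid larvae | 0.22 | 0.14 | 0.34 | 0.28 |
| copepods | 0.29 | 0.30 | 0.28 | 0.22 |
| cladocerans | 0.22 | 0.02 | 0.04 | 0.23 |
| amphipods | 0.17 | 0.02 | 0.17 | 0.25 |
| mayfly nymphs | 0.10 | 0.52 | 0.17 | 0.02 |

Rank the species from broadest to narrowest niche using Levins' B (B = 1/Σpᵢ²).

Σp_Bᵢ² = 0.22² + 0.29² + 0.22² + 0.17² + 0.10² = 0.0484 + 0.0841 + 0.0484 + 0.0289 + 0.0100 = 0.2198
B_B = 1 / 0.2198 = 4.5496
Σp_Cᵢ² = 0.14² + 0.30² + 0.02² + 0.02² + 0.52² = 0.0196 + 0.0900 + 0.0004 + 0.0004 + 0.2704 = 0.3808
B_C = 1 / 0.3808 = 2.6261
Σp_Dᵢ² = 0.34² + 0.28² + 0.04² + 0.17² + 0.17² = 0.1156 + 0.0784 + 0.0016 + 0.0289 + 0.0289 = 0.2534
B_D = 1 / 0.2534 = 3.9463
Σp_Aᵢ² = 0.28² + 0.22² + 0.23² + 0.25² + 0.02² = 0.0784 + 0.0484 + 0.0529 + 0.0625 + 0.0004 = 0.2426
B_A = 1 / 0.2426 = 4.1220
Ranking by B (broadest → narrowest): Species B (4.55) > Species A (4.12) > Species D (3.95) > Species C (2.63)

Species B > Species A > Species D > Species C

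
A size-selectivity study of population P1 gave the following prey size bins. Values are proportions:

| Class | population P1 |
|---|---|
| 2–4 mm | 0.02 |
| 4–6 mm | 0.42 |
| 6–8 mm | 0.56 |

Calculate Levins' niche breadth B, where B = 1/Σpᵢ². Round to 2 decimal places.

Σpᵢ² = 0.02² + 0.42² + 0.56² = 0.0004 + 0.1764 + 0.3136 = 0.4904
B = 1 / 0.4904 = 2.0392

2.04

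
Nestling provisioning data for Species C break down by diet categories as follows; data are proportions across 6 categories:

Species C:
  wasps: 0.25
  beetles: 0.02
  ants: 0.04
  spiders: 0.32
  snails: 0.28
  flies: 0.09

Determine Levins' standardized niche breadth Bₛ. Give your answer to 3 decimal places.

0.589

Σpᵢ² = 0.25² + 0.02² + 0.04² + 0.32² + 0.28² + 0.09² = 0.0625 + 0.0004 + 0.0016 + 0.1024 + 0.0784 + 0.0081 = 0.2534
B = 1 / 0.2534 = 3.94633
Bₛ = (B − 1)/(n − 1) = (3.94633 − 1)/(6 − 1) = 2.94633/5 = 0.58927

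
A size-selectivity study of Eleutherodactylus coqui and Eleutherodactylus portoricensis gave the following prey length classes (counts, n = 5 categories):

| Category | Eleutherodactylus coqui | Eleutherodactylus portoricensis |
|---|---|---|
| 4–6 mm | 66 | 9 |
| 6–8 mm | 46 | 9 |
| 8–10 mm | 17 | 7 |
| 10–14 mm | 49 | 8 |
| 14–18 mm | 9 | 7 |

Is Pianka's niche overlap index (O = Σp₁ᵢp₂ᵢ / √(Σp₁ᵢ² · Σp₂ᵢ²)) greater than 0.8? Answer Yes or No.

Proportions for Eleutherodactylus coqui (n=187): 66/187=0.3529, 46/187=0.2460, 17/187=0.0909, 49/187=0.2620, 9/187=0.0481
Proportions for Eleutherodactylus portoricensis (n=40): 9/40=0.2250, 9/40=0.2250, 7/40=0.1750, 8/40=0.2000, 7/40=0.1750
Σ p₁ᵢp₂ᵢ = 0.079403 + 0.055350 + 0.015908 + 0.052400 + 0.008418 = 0.211479
Σp_1ᵢ² = 0.3529² + 0.2460² + 0.0909² + 0.2620² + 0.0481² = 0.124538 + 0.060516 + 0.008263 + 0.068644 + 0.002314 = 0.264275
Σp_2ᵢ² = 0.2250² + 0.2250² + 0.1750² + 0.2000² + 0.1750² = 0.050625 + 0.050625 + 0.030625 + 0.040000 + 0.030625 = 0.202500
O = 0.211479 / √(0.264275 × 0.202500) = 0.211479 / 0.2313346 = 0.9142
O = 0.9142 > 0.8 → Yes.

Yes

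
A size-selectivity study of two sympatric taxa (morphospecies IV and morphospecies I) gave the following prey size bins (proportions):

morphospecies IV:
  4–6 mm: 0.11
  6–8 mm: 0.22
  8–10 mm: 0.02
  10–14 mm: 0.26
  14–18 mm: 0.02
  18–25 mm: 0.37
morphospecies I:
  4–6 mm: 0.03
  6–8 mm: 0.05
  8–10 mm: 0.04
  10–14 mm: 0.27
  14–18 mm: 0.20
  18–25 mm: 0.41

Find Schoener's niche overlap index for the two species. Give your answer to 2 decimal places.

Σ|p₁ᵢ − p₂ᵢ| = 0.08 + 0.17 + 0.02 + 0.01 + 0.18 + 0.04 = 0.50
D = 1 − ½ × 0.50 = 1 − 0.250 = 0.7500

0.75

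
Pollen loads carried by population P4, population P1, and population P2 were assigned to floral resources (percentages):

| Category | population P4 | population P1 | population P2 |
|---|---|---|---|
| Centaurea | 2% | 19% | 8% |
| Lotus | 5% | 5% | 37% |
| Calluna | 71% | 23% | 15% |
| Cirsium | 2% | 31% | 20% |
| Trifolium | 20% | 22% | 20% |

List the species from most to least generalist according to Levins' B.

Convert percentages to proportions (divide by 100).
Σp_P4ᵢ² = 0.02² + 0.05² + 0.71² + 0.02² + 0.20² = 0.0004 + 0.0025 + 0.5041 + 0.0004 + 0.0400 = 0.5474
B_P4 = 1 / 0.5474 = 1.8268
Σp_P1ᵢ² = 0.19² + 0.05² + 0.23² + 0.31² + 0.22² = 0.0361 + 0.0025 + 0.0529 + 0.0961 + 0.0484 = 0.2360
B_P1 = 1 / 0.2360 = 4.2373
Σp_P2ᵢ² = 0.08² + 0.37² + 0.15² + 0.20² + 0.20² = 0.0064 + 0.1369 + 0.0225 + 0.0400 + 0.0400 = 0.2458
B_P2 = 1 / 0.2458 = 4.0683
Ranking by B (broadest → narrowest): population P1 (4.24) > population P2 (4.07) > population P4 (1.83)

population P1 > population P2 > population P4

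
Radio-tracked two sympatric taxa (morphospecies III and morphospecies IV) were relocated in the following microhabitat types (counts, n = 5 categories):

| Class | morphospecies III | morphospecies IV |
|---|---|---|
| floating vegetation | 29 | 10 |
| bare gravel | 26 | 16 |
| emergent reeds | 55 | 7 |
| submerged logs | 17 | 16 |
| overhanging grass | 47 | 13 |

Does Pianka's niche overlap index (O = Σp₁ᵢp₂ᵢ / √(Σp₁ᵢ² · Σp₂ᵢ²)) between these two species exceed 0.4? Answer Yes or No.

Yes

Proportions for morphospecies III (n=174): 29/174=0.1667, 26/174=0.1494, 55/174=0.3161, 17/174=0.0977, 47/174=0.2701
Proportions for morphospecies IV (n=62): 10/62=0.1613, 16/62=0.2581, 7/62=0.1129, 16/62=0.2581, 13/62=0.2097
Σ p₁ᵢp₂ᵢ = 0.026889 + 0.038560 + 0.035688 + 0.025216 + 0.056640 = 0.182993
Σp_1ᵢ² = 0.1667² + 0.1494² + 0.3161² + 0.0977² + 0.2701² = 0.027789 + 0.022320 + 0.099919 + 0.009545 + 0.072954 = 0.232527
Σp_2ᵢ² = 0.1613² + 0.2581² + 0.1129² + 0.2581² + 0.2097² = 0.026018 + 0.066616 + 0.012746 + 0.066616 + 0.043974 = 0.215970
O = 0.182993 / √(0.232527 × 0.215970) = 0.182993 / 0.2240956 = 0.8166
O = 0.8166 > 0.4 → Yes.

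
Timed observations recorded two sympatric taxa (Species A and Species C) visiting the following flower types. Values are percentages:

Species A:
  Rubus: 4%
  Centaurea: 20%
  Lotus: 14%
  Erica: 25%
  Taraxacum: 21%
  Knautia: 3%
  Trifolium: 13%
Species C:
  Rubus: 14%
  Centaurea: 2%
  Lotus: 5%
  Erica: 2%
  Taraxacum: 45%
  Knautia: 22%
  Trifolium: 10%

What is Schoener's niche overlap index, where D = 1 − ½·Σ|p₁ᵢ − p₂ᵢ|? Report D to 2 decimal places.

Convert percentages to proportions (divide by 100).
Σ|p₁ᵢ − p₂ᵢ| = 0.10 + 0.18 + 0.09 + 0.23 + 0.24 + 0.19 + 0.03 = 1.06
D = 1 − ½ × 1.06 = 1 − 0.530 = 0.4700

0.47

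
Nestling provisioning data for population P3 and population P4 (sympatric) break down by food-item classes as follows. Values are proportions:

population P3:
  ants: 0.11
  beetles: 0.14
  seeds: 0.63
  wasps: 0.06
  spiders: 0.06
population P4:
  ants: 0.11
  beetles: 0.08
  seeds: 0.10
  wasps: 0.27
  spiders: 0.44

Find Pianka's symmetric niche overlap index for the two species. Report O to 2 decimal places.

Σ p₁ᵢp₂ᵢ = 0.0121 + 0.0112 + 0.0630 + 0.0162 + 0.0264 = 0.1289
Σp_1ᵢ² = 0.11² + 0.14² + 0.63² + 0.06² + 0.06² = 0.0121 + 0.0196 + 0.3969 + 0.0036 + 0.0036 = 0.4358
Σp_2ᵢ² = 0.11² + 0.08² + 0.10² + 0.27² + 0.44² = 0.0121 + 0.0064 + 0.0100 + 0.0729 + 0.1936 = 0.2950
O = 0.1289 / √(0.4358 × 0.2950) = 0.1289 / 0.35855 = 0.3595

0.36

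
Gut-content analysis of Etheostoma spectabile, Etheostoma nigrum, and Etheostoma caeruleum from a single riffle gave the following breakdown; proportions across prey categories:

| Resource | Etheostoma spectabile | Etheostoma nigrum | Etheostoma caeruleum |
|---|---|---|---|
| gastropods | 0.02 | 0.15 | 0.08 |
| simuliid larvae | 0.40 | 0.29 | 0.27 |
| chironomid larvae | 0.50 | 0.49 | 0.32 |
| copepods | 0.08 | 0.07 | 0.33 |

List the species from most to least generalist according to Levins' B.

Σp_specᵢ² = 0.02² + 0.40² + 0.50² + 0.08² = 0.0004 + 0.1600 + 0.2500 + 0.0064 = 0.4168
B_spec = 1 / 0.4168 = 2.3992
Σp_nigrᵢ² = 0.15² + 0.29² + 0.49² + 0.07² = 0.0225 + 0.0841 + 0.2401 + 0.0049 = 0.3516
B_nigr = 1 / 0.3516 = 2.8441
Σp_caerᵢ² = 0.08² + 0.27² + 0.32² + 0.33² = 0.0064 + 0.0729 + 0.1024 + 0.1089 = 0.2906
B_caer = 1 / 0.2906 = 3.4412
Ranking by B (broadest → narrowest): Etheostoma caeruleum (3.44) > Etheostoma nigrum (2.84) > Etheostoma spectabile (2.40)

Etheostoma caeruleum > Etheostoma nigrum > Etheostoma spectabile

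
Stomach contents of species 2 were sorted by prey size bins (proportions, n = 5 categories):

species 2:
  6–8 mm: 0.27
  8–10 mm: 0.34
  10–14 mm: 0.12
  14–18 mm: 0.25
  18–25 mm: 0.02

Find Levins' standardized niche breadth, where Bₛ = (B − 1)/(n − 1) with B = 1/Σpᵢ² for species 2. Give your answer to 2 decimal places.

0.69

Σpᵢ² = 0.27² + 0.34² + 0.12² + 0.25² + 0.02² = 0.0729 + 0.1156 + 0.0144 + 0.0625 + 0.0004 = 0.2658
B = 1 / 0.2658 = 3.7622
Bₛ = (B − 1)/(n − 1) = (3.7622 − 1)/(5 − 1) = 2.7622/4 = 0.6906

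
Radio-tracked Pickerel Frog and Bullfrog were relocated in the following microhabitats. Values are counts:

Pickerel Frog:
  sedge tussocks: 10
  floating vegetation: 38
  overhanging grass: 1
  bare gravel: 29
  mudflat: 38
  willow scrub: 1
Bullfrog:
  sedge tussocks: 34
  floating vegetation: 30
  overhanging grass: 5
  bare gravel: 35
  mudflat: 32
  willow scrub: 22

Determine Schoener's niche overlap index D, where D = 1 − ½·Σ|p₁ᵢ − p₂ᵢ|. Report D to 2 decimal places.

0.72

Proportions for Pickerel Frog (n=117): 10/117=0.0855, 38/117=0.3248, 1/117=0.0085, 29/117=0.2479, 38/117=0.3248, 1/117=0.0085
Proportions for Bullfrog (n=158): 34/158=0.2152, 30/158=0.1899, 5/158=0.0316, 35/158=0.2215, 32/158=0.2025, 22/158=0.1392
Σ|p₁ᵢ − p₂ᵢ| = 0.1297 + 0.1349 + 0.0231 + 0.0264 + 0.1223 + 0.1307 = 0.5671
D = 1 − ½ × 0.5671 = 1 − 0.28355 = 0.71645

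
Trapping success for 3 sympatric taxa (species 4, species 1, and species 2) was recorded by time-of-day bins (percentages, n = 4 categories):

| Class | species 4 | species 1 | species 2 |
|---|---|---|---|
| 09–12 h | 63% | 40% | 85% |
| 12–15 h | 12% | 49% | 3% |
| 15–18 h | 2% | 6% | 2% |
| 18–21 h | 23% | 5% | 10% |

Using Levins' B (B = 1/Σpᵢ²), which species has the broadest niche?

species 1

Convert percentages to proportions (divide by 100).
Σp_4ᵢ² = 0.63² + 0.12² + 0.02² + 0.23² = 0.3969 + 0.0144 + 0.0004 + 0.0529 = 0.4646
B_4 = 1 / 0.4646 = 2.1524
Σp_1ᵢ² = 0.40² + 0.49² + 0.06² + 0.05² = 0.1600 + 0.2401 + 0.0036 + 0.0025 = 0.4062
B_1 = 1 / 0.4062 = 2.4618
Σp_2ᵢ² = 0.85² + 0.03² + 0.02² + 0.10² = 0.7225 + 0.0009 + 0.0004 + 0.0100 = 0.7338
B_2 = 1 / 0.7338 = 1.3628
Highest B → broadest niche (most generalist): species 1 (B = 2.46).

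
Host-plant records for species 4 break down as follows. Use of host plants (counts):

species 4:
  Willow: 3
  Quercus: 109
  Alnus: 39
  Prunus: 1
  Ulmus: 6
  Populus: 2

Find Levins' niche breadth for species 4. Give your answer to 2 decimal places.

1.90

Proportions for species 4 (n=160): 3/160=0.0188, 109/160=0.6813, 39/160=0.2438, 1/160=0.0063, 6/160=0.0375, 2/160=0.0125
Σpᵢ² = 0.0188² + 0.6813² + 0.2438² + 0.0063² + 0.0375² + 0.0125² = 0.000353 + 0.464170 + 0.059438 + 0.000040 + 0.001406 + 0.000156 = 0.525563
B = 1 / 0.525563 = 1.9027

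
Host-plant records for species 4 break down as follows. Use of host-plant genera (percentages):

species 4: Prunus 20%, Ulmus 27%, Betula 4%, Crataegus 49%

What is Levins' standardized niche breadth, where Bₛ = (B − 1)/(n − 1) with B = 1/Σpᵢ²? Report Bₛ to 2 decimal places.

0.61

Convert percentages to proportions (divide by 100).
Σpᵢ² = 0.20² + 0.27² + 0.04² + 0.49² = 0.0400 + 0.0729 + 0.0016 + 0.2401 = 0.3546
B = 1 / 0.3546 = 2.8201
Bₛ = (B − 1)/(n − 1) = (2.8201 − 1)/(4 − 1) = 1.8201/3 = 0.6067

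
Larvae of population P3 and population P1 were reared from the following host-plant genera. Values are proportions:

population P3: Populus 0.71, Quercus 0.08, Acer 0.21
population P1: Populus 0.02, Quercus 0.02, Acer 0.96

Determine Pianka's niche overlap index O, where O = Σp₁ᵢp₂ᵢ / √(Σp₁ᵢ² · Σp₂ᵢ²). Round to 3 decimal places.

0.304

Σ p₁ᵢp₂ᵢ = 0.0142 + 0.0016 + 0.2016 = 0.2174
Σp_1ᵢ² = 0.71² + 0.08² + 0.21² = 0.5041 + 0.0064 + 0.0441 = 0.5546
Σp_2ᵢ² = 0.02² + 0.02² + 0.96² = 0.0004 + 0.0004 + 0.9216 = 0.9224
O = 0.2174 / √(0.5546 × 0.9224) = 0.2174 / 0.715236 = 0.30396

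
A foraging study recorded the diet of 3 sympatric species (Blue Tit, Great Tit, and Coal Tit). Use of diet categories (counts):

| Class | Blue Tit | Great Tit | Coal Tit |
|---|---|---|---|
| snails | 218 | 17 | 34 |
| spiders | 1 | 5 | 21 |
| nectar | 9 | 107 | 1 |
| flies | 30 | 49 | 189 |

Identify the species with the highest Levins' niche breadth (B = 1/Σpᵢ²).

Proportions for Blue Tit (n=258): 218/258=0.8450, 1/258=0.0039, 9/258=0.0349, 30/258=0.1163
Proportions for Great Tit (n=178): 17/178=0.0955, 5/178=0.0281, 107/178=0.6011, 49/178=0.2753
Proportions for Coal Tit (n=245): 34/245=0.1388, 21/245=0.0857, 1/245=0.0041, 189/245=0.7714
Σp_Blueᵢ² = 0.8450² + 0.0039² + 0.0349² + 0.1163² = 0.714025 + 0.000015 + 0.001218 + 0.013526 = 0.728784
B_Blue = 1 / 0.728784 = 1.3721
Σp_Greaᵢ² = 0.0955² + 0.0281² + 0.6011² + 0.2753² = 0.009120 + 0.000790 + 0.361321 + 0.075790 = 0.447021
B_Grea = 1 / 0.447021 = 2.2370
Σp_Coalᵢ² = 0.1388² + 0.0857² + 0.0041² + 0.7714² = 0.019265 + 0.007344 + 0.000017 + 0.595058 = 0.621684
B_Coal = 1 / 0.621684 = 1.6085
Highest B → broadest niche (most generalist): Great Tit (B = 2.24).

Great Tit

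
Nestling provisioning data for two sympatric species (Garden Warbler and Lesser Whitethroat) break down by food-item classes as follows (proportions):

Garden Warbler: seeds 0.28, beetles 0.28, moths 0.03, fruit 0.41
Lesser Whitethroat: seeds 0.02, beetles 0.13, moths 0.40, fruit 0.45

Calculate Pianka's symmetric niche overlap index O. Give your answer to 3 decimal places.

0.678

Σ p₁ᵢp₂ᵢ = 0.0056 + 0.0364 + 0.0120 + 0.1845 = 0.2385
Σp_1ᵢ² = 0.28² + 0.28² + 0.03² + 0.41² = 0.0784 + 0.0784 + 0.0009 + 0.1681 = 0.3258
Σp_2ᵢ² = 0.02² + 0.13² + 0.40² + 0.45² = 0.0004 + 0.0169 + 0.1600 + 0.2025 = 0.3798
O = 0.2385 / √(0.3258 × 0.3798) = 0.2385 / 0.351765 = 0.67801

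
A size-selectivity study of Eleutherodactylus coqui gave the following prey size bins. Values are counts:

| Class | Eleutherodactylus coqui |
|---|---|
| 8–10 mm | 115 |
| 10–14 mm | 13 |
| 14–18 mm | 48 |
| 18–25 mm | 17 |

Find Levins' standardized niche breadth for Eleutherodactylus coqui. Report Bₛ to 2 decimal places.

0.44

Proportions for Eleutherodactylus coqui (n=193): 115/193=0.5959, 13/193=0.0674, 48/193=0.2487, 17/193=0.0881
Σpᵢ² = 0.5959² + 0.0674² + 0.2487² + 0.0881² = 0.355097 + 0.004543 + 0.061852 + 0.007762 = 0.429254
B = 1 / 0.429254 = 2.3296
Bₛ = (B − 1)/(n − 1) = (2.3296 − 1)/(4 − 1) = 1.3296/3 = 0.4432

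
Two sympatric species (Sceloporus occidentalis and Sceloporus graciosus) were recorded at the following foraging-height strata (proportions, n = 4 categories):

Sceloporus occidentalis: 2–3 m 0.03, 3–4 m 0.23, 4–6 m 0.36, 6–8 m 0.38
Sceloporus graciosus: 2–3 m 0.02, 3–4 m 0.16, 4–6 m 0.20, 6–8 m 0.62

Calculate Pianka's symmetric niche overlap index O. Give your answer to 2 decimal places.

Σ p₁ᵢp₂ᵢ = 0.0006 + 0.0368 + 0.0720 + 0.2356 = 0.3450
Σp_1ᵢ² = 0.03² + 0.23² + 0.36² + 0.38² = 0.0009 + 0.0529 + 0.1296 + 0.1444 = 0.3278
Σp_2ᵢ² = 0.02² + 0.16² + 0.20² + 0.62² = 0.0004 + 0.0256 + 0.0400 + 0.3844 = 0.4504
O = 0.3450 / √(0.3278 × 0.4504) = 0.3450 / 0.38424 = 0.8979

0.90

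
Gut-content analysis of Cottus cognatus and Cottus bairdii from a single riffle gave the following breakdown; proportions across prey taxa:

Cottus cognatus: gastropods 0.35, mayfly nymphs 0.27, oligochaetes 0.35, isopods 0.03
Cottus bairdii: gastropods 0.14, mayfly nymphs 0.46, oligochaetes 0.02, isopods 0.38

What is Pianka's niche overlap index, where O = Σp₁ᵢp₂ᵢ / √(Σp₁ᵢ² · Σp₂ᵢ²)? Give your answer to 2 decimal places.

0.55

Σ p₁ᵢp₂ᵢ = 0.0490 + 0.1242 + 0.0070 + 0.0114 = 0.1916
Σp_1ᵢ² = 0.35² + 0.27² + 0.35² + 0.03² = 0.1225 + 0.0729 + 0.1225 + 0.0009 = 0.3188
Σp_2ᵢ² = 0.14² + 0.46² + 0.02² + 0.38² = 0.0196 + 0.2116 + 0.0004 + 0.1444 = 0.3760
O = 0.1916 / √(0.3188 × 0.3760) = 0.1916 / 0.34622 = 0.5534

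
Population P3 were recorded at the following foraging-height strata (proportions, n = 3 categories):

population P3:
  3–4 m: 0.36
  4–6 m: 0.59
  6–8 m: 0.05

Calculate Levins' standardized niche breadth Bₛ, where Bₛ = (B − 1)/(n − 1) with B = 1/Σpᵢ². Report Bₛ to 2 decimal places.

0.54

Σpᵢ² = 0.36² + 0.59² + 0.05² = 0.1296 + 0.3481 + 0.0025 = 0.4802
B = 1 / 0.4802 = 2.0825
Bₛ = (B − 1)/(n − 1) = (2.0825 − 1)/(3 − 1) = 1.0825/2 = 0.5413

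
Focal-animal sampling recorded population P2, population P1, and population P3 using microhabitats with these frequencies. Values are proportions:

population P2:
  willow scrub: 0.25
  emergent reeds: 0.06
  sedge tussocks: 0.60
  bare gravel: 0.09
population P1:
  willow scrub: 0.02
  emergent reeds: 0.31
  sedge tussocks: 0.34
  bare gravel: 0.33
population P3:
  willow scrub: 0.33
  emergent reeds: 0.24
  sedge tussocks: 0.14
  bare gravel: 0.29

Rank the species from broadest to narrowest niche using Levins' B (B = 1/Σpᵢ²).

Σp_P2ᵢ² = 0.25² + 0.06² + 0.60² + 0.09² = 0.0625 + 0.0036 + 0.3600 + 0.0081 = 0.4342
B_P2 = 1 / 0.4342 = 2.3031
Σp_P1ᵢ² = 0.02² + 0.31² + 0.34² + 0.33² = 0.0004 + 0.0961 + 0.1156 + 0.1089 = 0.3210
B_P1 = 1 / 0.3210 = 3.1153
Σp_P3ᵢ² = 0.33² + 0.24² + 0.14² + 0.29² = 0.1089 + 0.0576 + 0.0196 + 0.0841 = 0.2702
B_P3 = 1 / 0.2702 = 3.7010
Ranking by B (broadest → narrowest): population P3 (3.70) > population P1 (3.12) > population P2 (2.30)

population P3 > population P1 > population P2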